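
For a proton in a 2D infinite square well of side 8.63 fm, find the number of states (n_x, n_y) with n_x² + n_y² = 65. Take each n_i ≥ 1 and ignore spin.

degeneracy = 4

The level has n_x² + n_y² = 65. The ordered positive-integer solutions are (1, 8), (4, 7), (7, 4), (8, 1).
That gives 4 states.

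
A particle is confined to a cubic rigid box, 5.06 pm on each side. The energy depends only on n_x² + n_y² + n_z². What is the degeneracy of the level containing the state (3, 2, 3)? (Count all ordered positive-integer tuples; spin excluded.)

The level has n_x² + n_y² + n_z² = 22. The ordered positive-integer solutions are (2, 3, 3), (3, 2, 3), (3, 3, 2).
That gives 3 states.

degeneracy = 3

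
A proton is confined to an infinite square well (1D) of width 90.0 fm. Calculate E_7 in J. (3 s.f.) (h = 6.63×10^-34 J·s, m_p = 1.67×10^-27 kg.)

E_7 = 1.99×10^-13 J

For an infinite well E_n = n²h²/(8m_pL²), so E_1 = h²/(8m_pL²) = (6.63×10^-34)²/(8·1.67×10^-27·(9.00×10^-14 m)²) = 4.062×10^-15 J.
Then E_7 = 7²·E_1 = 49·4.062×10^-15 J = 1.99×10^-13 J.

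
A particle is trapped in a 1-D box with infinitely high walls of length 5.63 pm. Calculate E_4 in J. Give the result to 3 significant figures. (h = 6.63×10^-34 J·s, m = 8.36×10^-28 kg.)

For an infinite well E_n = n²h²/(8mL²), so E_1 = h²/(8mL²) = (6.63×10^-34)²/(8·8.36×10^-28·(5.63×10^-12 m)²) = 2.074×10^-18 J.
Then E_4 = 4²·E_1 = 16·2.074×10^-18 J = 3.32×10^-17 J.

E_4 = 3.32×10^-17 J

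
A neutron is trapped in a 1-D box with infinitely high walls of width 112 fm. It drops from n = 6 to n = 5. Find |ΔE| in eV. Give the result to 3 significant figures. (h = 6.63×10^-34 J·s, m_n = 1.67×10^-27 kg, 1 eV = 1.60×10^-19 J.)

|ΔE| = 1.80×10^5 eV

E_1 = h²/(8m_nL²) = 2.623×10^-15 J.
|ΔE| = |6² − 5²|·E_1 = 11·2.623×10^-15 J = 2.885×10^-14 J = 1.80×10^5 eV.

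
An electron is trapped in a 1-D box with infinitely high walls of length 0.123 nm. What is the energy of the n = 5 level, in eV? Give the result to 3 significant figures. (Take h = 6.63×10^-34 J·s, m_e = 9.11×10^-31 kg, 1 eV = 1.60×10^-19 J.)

E_5 = 623 eV

For an infinite well E_n = n²h²/(8m_eL²), so E_1 = h²/(8m_eL²) = (6.63×10^-34)²/(8·9.11×10^-31·(1.23×10^-10 m)²) = 3.987×10^-18 J.
Then E_5 = 5²·E_1 = 25·3.987×10^-18 J = 9.967×10^-17 J.
Converting, E_5 = 9.967×10^-17 J / (1.60×10^-19 J/eV) = 623 eV.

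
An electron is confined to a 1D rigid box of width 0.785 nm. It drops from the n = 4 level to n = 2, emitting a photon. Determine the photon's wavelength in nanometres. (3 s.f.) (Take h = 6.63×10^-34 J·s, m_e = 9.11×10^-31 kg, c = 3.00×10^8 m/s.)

E_1 = h²/(8m_eL²) = 9.788×10^-20 J, so ΔE = (4² − 2²)E_1 = 1.175×10^-18 J.
λ = hc/ΔE = (6.63×10^-34·3.00×10^8)/1.175×10^-18 = 1.69×10^-7 m = 169 nm.

λ = 169 nm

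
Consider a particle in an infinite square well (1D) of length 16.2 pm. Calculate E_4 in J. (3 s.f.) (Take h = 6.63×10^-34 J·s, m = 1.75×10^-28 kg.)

E_4 = 1.91×10^-17 J

For an infinite well E_n = n²h²/(8mL²), so E_1 = h²/(8mL²) = (6.63×10^-34)²/(8·1.75×10^-28·(1.62×10^-11 m)²) = 1.196×10^-18 J.
Then E_4 = 4²·E_1 = 16·1.196×10^-18 J = 1.91×10^-17 J.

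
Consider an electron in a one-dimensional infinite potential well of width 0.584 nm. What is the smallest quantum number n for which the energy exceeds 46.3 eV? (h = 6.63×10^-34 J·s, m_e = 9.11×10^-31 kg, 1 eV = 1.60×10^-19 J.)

n = 7

E_1 = h²/(8m_eL²) = 1.768×10^-19 J = 1.105 eV.
Need n² > 46.3/1.105 = 41.90, i.e. n > 6.473.
The smallest integer satisfying this is n = 7.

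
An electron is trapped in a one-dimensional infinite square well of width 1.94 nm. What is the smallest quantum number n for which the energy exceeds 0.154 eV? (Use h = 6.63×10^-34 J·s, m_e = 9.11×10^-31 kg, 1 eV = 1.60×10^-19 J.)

E_1 = h²/(8m_eL²) = 1.603×10^-20 J = 0.1002 eV.
Need n² > 0.154/0.1002 = 1.537, i.e. n > 1.240.
The smallest integer satisfying this is n = 2.

n = 2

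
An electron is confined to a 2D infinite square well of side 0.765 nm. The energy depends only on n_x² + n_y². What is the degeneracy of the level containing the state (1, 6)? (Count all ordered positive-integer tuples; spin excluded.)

degeneracy = 2

The level has n_x² + n_y² = 37. The ordered positive-integer solutions are (1, 6), (6, 1).
That gives 2 states.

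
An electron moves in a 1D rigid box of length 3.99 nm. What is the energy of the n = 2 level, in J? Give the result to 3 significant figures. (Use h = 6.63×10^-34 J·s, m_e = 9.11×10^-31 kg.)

E_2 = 1.52×10^-20 J

For an infinite well E_n = n²h²/(8m_eL²), so E_1 = h²/(8m_eL²) = (6.63×10^-34)²/(8·9.11×10^-31·(3.99×10^-9 m)²) = 3.789×10^-21 J.
Then E_2 = 2²·E_1 = 4·3.789×10^-21 J = 1.52×10^-20 J.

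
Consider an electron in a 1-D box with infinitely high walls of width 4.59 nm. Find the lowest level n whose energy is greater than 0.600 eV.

n = 6

E_1 = h²/(8m_eL²) = 2.860×10^-21 J = 0.01785 eV.
Need n² > 0.600/0.01785 = 33.61, i.e. n > 5.797.
The smallest integer satisfying this is n = 6.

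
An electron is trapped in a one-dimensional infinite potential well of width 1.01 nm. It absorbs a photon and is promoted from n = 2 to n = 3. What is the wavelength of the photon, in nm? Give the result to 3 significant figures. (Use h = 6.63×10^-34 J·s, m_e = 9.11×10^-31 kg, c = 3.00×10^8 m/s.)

λ = 673 nm

E_1 = h²/(8m_eL²) = 5.913×10^-20 J, so ΔE = (3² − 2²)E_1 = 2.957×10^-19 J.
λ = hc/ΔE = (6.63×10^-34·3.00×10^8)/2.957×10^-19 = 6.73×10^-7 m = 673 nm.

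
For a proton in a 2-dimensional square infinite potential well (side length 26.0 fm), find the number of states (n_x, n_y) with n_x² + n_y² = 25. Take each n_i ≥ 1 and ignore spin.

degeneracy = 2

The level has n_x² + n_y² = 25. The ordered positive-integer solutions are (3, 4), (4, 3).
That gives 2 states.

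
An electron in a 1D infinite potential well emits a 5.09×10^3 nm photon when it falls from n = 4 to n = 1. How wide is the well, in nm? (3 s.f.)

The photon carries ΔE = hc/λ = 6.626×10^-34·2.998×10^8/5.09×10^-6 m = 3.903×10^-20 J.
Since ΔE = (4² − 1²)E_1, E_1 = 2.602×10^-21 J, and L = h/√(8m_eE_1) = 4.81×10^-9 m = 4.81 nm.

L = 4.81 nm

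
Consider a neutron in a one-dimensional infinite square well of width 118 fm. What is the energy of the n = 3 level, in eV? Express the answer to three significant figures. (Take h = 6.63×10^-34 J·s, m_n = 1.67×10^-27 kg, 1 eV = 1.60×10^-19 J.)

For an infinite well E_n = n²h²/(8m_nL²), so E_1 = h²/(8m_nL²) = (6.63×10^-34)²/(8·1.67×10^-27·(1.18×10^-13 m)²) = 2.363×10^-15 J.
Then E_3 = 3²·E_1 = 9·2.363×10^-15 J = 2.127×10^-14 J.
Converting, E_3 = 2.127×10^-14 J / (1.60×10^-19 J/eV) = 1.33×10^5 eV.

E_3 = 1.33×10^5 eV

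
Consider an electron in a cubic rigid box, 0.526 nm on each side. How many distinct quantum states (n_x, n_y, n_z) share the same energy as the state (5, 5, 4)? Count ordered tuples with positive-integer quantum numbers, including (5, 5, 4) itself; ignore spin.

The level has n_x² + n_y² + n_z² = 66. The ordered positive-integer solutions are (1, 1, 8), (1, 4, 7), (1, 7, 4), (1, 8, 1), (4, 1, 7), (4, 5, 5), (4, 7, 1), (5, 4, 5), (5, 5, 4), (7, 1, 4), (7, 4, 1), (8, 1, 1).
That gives 12 states.

degeneracy = 12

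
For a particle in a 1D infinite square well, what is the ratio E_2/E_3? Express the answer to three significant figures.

0.444

E_n ∝ n², so E_2/E_3 = 2²/3² = 4/9 = 0.444.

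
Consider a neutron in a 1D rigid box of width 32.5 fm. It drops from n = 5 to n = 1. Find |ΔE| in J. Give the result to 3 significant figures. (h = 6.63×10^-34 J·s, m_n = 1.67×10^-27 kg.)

E_1 = h²/(8m_nL²) = 3.115×10^-14 J.
|ΔE| = |5² − 1²|·E_1 = 24·3.115×10^-14 J = 7.48×10^-13 J.

|ΔE| = 7.48×10^-13 J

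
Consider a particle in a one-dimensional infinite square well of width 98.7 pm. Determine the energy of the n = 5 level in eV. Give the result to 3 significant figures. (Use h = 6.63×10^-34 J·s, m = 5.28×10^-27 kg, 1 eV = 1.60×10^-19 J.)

E_5 = 0.167 eV

For an infinite well E_n = n²h²/(8mL²), so E_1 = h²/(8mL²) = (6.63×10^-34)²/(8·5.28×10^-27·(9.87×10^-11 m)²) = 1.068×10^-21 J.
Then E_5 = 5²·E_1 = 25·1.068×10^-21 J = 2.670×10^-20 J.
Converting, E_5 = 2.670×10^-20 J / (1.60×10^-19 J/eV) = 0.167 eV.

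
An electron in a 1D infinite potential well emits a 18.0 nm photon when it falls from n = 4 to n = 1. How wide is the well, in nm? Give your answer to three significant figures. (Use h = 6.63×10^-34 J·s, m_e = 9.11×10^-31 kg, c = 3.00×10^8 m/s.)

The photon carries ΔE = hc/λ = 6.63×10^-34·3.00×10^8/1.80×10^-8 m = 1.105×10^-17 J.
Since ΔE = (4² − 1²)E_1, E_1 = 7.367×10^-19 J, and L = h/√(8m_eE_1) = 2.86×10^-10 m = 0.286 nm.

L = 0.286 nm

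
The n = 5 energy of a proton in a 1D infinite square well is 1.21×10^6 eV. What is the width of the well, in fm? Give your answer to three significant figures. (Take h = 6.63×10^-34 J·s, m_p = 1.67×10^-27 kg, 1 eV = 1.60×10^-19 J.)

L = 65.2 fm

From E_n = n²h²/(8m_pL²), L = n·h/√(8m_pE_n).
E_5 = 1.21×10^6 eV = 1.936×10^-13 J, so L = 5·6.63×10^-34/√(8·1.67×10^-27·1.936×10^-13) = 6.52×10^-14 m = 65.2 fm.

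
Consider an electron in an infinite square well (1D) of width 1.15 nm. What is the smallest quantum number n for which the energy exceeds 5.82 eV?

E_1 = h²/(8m_eL²) = 4.556×10^-20 J = 0.2844 eV.
Need n² > 5.82/0.2844 = 20.46, i.e. n > 4.523.
The smallest integer satisfying this is n = 5.

n = 5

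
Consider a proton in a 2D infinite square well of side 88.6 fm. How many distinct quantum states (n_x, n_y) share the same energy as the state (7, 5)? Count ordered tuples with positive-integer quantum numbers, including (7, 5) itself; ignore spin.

The level has n_x² + n_y² = 74. The ordered positive-integer solutions are (5, 7), (7, 5).
That gives 2 states.

degeneracy = 2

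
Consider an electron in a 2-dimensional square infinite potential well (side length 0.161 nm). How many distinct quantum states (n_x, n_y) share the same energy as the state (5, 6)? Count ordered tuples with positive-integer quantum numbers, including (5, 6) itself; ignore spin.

degeneracy = 2

The level has n_x² + n_y² = 61. The ordered positive-integer solutions are (5, 6), (6, 5).
That gives 2 states.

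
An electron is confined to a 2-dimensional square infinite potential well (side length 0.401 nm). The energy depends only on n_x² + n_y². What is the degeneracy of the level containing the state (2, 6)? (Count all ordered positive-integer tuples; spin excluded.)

degeneracy = 2

The level has n_x² + n_y² = 40. The ordered positive-integer solutions are (2, 6), (6, 2).
That gives 2 states.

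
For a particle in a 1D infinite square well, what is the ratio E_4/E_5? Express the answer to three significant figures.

0.640

E_n ∝ n², so E_4/E_5 = 4²/5² = 16/25 = 0.640.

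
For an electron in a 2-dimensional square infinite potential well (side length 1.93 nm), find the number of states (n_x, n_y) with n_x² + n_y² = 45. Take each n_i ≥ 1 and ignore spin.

The level has n_x² + n_y² = 45. The ordered positive-integer solutions are (3, 6), (6, 3).
That gives 2 states.

degeneracy = 2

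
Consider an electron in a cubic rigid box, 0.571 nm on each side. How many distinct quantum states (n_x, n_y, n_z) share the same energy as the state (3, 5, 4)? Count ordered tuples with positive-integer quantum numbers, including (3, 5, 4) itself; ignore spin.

degeneracy = 6

The level has n_x² + n_y² + n_z² = 50. The ordered positive-integer solutions are (3, 4, 5), (3, 5, 4), (4, 3, 5), (4, 5, 3), (5, 3, 4), (5, 4, 3).
That gives 6 states.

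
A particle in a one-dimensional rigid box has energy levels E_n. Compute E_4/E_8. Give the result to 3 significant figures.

E_n ∝ n², so E_4/E_8 = 4²/8² = 16/64 = 0.250.

0.250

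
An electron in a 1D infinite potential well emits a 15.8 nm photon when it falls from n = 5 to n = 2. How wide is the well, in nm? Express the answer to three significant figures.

The photon carries ΔE = hc/λ = 6.626×10^-34·2.998×10^8/1.58×10^-8 m = 1.257×10^-17 J.
Since ΔE = (5² − 2²)E_1, E_1 = 5.986×10^-19 J, and L = h/√(8m_eE_1) = 3.17×10^-10 m = 0.317 nm.

L = 0.317 nm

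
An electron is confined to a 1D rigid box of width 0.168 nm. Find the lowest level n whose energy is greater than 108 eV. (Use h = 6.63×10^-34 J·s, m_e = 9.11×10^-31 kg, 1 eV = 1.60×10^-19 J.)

n = 3

E_1 = h²/(8m_eL²) = 2.137×10^-18 J = 13.36 eV.
Need n² > 108/13.36 = 8.084, i.e. n > 2.843.
The smallest integer satisfying this is n = 3.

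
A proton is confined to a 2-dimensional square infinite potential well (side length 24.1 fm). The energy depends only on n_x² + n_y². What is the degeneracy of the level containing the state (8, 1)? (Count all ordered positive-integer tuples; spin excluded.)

degeneracy = 4

The level has n_x² + n_y² = 65. The ordered positive-integer solutions are (1, 8), (4, 7), (7, 4), (8, 1).
That gives 4 states.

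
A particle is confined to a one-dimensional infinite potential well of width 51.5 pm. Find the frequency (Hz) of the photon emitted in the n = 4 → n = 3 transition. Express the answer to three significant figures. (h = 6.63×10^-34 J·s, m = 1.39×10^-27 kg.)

f = 1.57×10^14 Hz

E_1 = h²/(8mL²) = 1.490×10^-20 J and ΔE = (4² − 3²)E_1 = 1.043×10^-19 J.
f = ΔE/h = 1.043×10^-19/6.63×10^-34 = 1.57×10^14 Hz.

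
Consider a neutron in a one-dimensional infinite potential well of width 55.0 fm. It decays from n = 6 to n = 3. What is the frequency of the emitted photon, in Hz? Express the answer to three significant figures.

E_1 = h²/(8m_nL²) = 1.083×10^-14 J and ΔE = (6² − 3²)E_1 = 2.924×10^-13 J.
f = ΔE/h = 2.924×10^-13/6.626×10^-34 = 4.41×10^20 Hz.

f = 4.41×10^20 Hz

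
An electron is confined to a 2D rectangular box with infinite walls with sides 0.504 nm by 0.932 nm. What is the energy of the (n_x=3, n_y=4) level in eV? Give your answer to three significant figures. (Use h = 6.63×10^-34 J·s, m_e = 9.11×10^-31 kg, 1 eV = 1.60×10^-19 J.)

E = 20.3 eV

For a 2D rectangular well E = (h²/8m_e)·Σ n_i²/L_i² = (6.63×10^-34)²/(8·9.11×10^-31) · [3²/(0.504 nm)² + 4²/(0.932 nm)²].
Evaluating gives E = 3.248×10^-18 J = 20.3 eV.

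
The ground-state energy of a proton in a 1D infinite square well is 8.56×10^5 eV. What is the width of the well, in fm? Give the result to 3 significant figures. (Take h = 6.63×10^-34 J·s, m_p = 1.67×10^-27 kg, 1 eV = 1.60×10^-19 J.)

From E_n = n²h²/(8m_pL²), L = n·h/√(8m_pE_n).
E_1 = 8.56×10^5 eV = 1.370×10^-13 J, so L = 1·6.63×10^-34/√(8·1.67×10^-27·1.370×10^-13) = 1.55×10^-14 m = 15.5 fm.

L = 15.5 fm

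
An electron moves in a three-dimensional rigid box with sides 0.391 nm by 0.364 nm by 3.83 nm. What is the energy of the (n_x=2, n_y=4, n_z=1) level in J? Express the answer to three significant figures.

For a 3D rectangular well E = (h²/8m_e)·Σ n_i²/L_i² = (6.626×10^-34)²/(8·9.109×10^-31) · [2²/(0.391 nm)² + 4²/(0.364 nm)² + 1²/(3.83 nm)²].
Evaluating gives E = 8.86×10^-18 J.

E = 8.86×10^-18 J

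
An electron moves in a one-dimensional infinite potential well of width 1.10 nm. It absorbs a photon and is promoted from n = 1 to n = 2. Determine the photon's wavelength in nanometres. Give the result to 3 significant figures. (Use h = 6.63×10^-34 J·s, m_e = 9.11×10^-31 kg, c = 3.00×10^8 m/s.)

E_1 = h²/(8m_eL²) = 4.985×10^-20 J, so ΔE = (2² − 1²)E_1 = 1.496×10^-19 J.
λ = hc/ΔE = (6.63×10^-34·3.00×10^8)/1.496×10^-19 = 1.33×10^-6 m = 1.33×10^3 nm.

λ = 1.33×10^3 nm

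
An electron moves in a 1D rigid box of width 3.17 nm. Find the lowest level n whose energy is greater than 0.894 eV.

E_1 = h²/(8m_eL²) = 5.995×10^-21 J = 0.03742 eV.
Need n² > 0.894/0.03742 = 23.89, i.e. n > 4.888.
The smallest integer satisfying this is n = 5.

n = 5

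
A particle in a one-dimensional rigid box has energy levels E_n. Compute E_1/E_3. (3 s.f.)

E_n ∝ n², so E_1/E_3 = 1²/3² = 1/9 = 0.111.

0.111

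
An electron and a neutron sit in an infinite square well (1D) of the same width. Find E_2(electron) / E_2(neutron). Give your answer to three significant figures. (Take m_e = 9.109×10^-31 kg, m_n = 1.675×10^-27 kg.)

1.84×10^3

E_n ∝ 1/m at fixed n and L, so the ratio is m_n/m_e = 1.675×10^-27/9.109×10^-31 = 1.84×10^3.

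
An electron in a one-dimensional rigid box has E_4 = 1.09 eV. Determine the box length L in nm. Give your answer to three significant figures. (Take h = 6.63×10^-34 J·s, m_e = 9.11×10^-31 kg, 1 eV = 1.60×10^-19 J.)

L = 2.35 nm

From E_n = n²h²/(8m_eL²), L = n·h/√(8m_eE_n).
E_4 = 1.09 eV = 1.744×10^-19 J, so L = 4·6.63×10^-34/√(8·9.11×10^-31·1.744×10^-19) = 2.35×10^-9 m = 2.35 nm.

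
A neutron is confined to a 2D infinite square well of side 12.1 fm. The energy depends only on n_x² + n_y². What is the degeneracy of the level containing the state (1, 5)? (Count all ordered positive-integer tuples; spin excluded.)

degeneracy = 2

The level has n_x² + n_y² = 26. The ordered positive-integer solutions are (1, 5), (5, 1).
That gives 2 states.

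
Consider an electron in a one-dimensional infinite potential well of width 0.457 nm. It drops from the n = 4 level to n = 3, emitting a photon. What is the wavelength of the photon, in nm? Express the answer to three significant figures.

λ = 98.4 nm

E_1 = h²/(8m_eL²) = 2.885×10^-19 J, so ΔE = (4² − 3²)E_1 = 2.019×10^-18 J.
λ = hc/ΔE = (6.626×10^-34·2.998×10^8)/2.019×10^-18 = 9.84×10^-8 m = 98.4 nm.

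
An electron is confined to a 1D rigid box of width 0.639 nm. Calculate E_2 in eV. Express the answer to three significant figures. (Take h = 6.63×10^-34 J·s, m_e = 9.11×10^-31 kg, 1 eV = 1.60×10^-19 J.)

E_2 = 3.69 eV

For an infinite well E_n = n²h²/(8m_eL²), so E_1 = h²/(8m_eL²) = (6.63×10^-34)²/(8·9.11×10^-31·(6.39×10^-10 m)²) = 1.477×10^-19 J.
Then E_2 = 2²·E_1 = 4·1.477×10^-19 J = 5.908×10^-19 J.
Converting, E_2 = 5.908×10^-19 J / (1.60×10^-19 J/eV) = 3.69 eV.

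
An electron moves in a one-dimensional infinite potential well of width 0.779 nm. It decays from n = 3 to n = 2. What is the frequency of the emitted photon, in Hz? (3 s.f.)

E_1 = h²/(8m_eL²) = 9.928×10^-20 J and ΔE = (3² − 2²)E_1 = 4.964×10^-19 J.
f = ΔE/h = 4.964×10^-19/6.626×10^-34 = 7.49×10^14 Hz.

f = 7.49×10^14 Hz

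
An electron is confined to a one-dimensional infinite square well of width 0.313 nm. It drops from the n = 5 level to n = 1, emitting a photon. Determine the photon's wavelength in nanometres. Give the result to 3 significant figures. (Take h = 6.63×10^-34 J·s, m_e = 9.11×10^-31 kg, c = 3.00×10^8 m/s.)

E_1 = h²/(8m_eL²) = 6.156×10^-19 J, so ΔE = (5² − 1²)E_1 = 1.477×10^-17 J.
λ = hc/ΔE = (6.63×10^-34·3.00×10^8)/1.477×10^-17 = 1.35×10^-8 m = 13.5 nm.

λ = 13.5 nm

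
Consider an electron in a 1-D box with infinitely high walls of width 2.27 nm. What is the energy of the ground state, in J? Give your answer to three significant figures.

For an infinite well E_n = n²h²/(8m_eL²), so E_1 = h²/(8m_eL²) = (6.626×10^-34)²/(8·9.109×10^-31·(2.27×10^-9 m)²) = 1.169×10^-20 J.

E_1 = 1.17×10^-20 J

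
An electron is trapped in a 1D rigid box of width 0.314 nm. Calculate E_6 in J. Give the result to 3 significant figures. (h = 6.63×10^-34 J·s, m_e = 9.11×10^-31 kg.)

E_6 = 2.20×10^-17 J

For an infinite well E_n = n²h²/(8m_eL²), so E_1 = h²/(8m_eL²) = (6.63×10^-34)²/(8·9.11×10^-31·(3.14×10^-10 m)²) = 6.117×10^-19 J.
Then E_6 = 6²·E_1 = 36·6.117×10^-19 J = 2.20×10^-17 J.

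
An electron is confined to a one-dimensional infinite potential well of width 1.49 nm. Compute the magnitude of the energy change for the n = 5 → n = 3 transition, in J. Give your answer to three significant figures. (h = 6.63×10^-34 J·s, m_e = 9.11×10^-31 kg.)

|ΔE| = 4.35×10^-19 J

E_1 = h²/(8m_eL²) = 2.717×10^-20 J.
|ΔE| = |5² − 3²|·E_1 = 16·2.717×10^-20 J = 4.35×10^-19 J.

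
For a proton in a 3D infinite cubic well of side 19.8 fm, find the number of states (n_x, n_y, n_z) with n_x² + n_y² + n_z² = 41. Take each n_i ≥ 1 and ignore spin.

The level has n_x² + n_y² + n_z² = 41. The ordered positive-integer solutions are (1, 2, 6), (1, 6, 2), (2, 1, 6), (2, 6, 1), (3, 4, 4), (4, 3, 4), (4, 4, 3), (6, 1, 2), (6, 2, 1).
That gives 9 states.

degeneracy = 9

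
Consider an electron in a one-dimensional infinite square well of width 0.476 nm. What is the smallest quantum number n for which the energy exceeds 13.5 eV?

E_1 = h²/(8m_eL²) = 2.659×10^-19 J = 1.660 eV.
Need n² > 13.5/1.660 = 8.133, i.e. n > 2.852.
The smallest integer satisfying this is n = 3.

n = 3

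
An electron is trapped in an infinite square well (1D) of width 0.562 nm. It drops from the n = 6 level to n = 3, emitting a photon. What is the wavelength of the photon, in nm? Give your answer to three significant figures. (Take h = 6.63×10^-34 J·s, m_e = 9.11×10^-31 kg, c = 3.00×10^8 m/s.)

E_1 = h²/(8m_eL²) = 1.910×10^-19 J, so ΔE = (6² − 3²)E_1 = 5.157×10^-18 J.
λ = hc/ΔE = (6.63×10^-34·3.00×10^8)/5.157×10^-18 = 3.86×10^-8 m = 38.6 nm.

λ = 38.6 nm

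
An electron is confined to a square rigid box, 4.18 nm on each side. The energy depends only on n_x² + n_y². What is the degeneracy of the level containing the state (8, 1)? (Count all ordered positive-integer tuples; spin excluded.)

The level has n_x² + n_y² = 65. The ordered positive-integer solutions are (1, 8), (4, 7), (7, 4), (8, 1).
That gives 4 states.

degeneracy = 4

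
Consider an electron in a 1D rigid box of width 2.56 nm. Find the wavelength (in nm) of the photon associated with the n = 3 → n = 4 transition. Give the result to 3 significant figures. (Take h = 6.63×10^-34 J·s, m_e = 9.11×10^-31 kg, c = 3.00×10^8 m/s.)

λ = 3.09×10^3 nm

E_1 = h²/(8m_eL²) = 9.203×10^-21 J, so ΔE = (4² − 3²)E_1 = 6.442×10^-20 J.
λ = hc/ΔE = (6.63×10^-34·3.00×10^8)/6.442×10^-20 = 3.09×10^-6 m = 3.09×10^3 nm.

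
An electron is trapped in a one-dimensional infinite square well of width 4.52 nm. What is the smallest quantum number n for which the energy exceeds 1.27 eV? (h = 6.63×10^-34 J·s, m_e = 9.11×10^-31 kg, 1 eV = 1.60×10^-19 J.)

E_1 = h²/(8m_eL²) = 2.952×10^-21 J = 0.01845 eV.
Need n² > 1.27/0.01845 = 68.83, i.e. n > 8.296.
The smallest integer satisfying this is n = 9.

n = 9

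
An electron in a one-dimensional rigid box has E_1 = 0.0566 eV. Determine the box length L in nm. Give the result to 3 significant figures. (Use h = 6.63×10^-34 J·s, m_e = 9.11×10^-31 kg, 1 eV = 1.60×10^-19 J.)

L = 2.58 nm

From E_n = n²h²/(8m_eL²), L = n·h/√(8m_eE_n).
E_1 = 0.0566 eV = 9.056×10^-21 J, so L = 1·6.63×10^-34/√(8·9.11×10^-31·9.056×10^-21) = 2.58×10^-9 m = 2.58 nm.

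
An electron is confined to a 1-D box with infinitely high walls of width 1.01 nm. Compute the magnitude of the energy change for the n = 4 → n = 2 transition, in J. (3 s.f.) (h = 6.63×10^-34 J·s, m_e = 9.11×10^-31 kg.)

|ΔE| = 7.10×10^-19 J

E_1 = h²/(8m_eL²) = 5.913×10^-20 J.
|ΔE| = |4² − 2²|·E_1 = 12·5.913×10^-20 J = 7.10×10^-19 J.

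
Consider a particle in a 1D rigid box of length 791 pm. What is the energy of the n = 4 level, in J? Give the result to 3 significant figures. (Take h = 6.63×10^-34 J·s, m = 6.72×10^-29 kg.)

E_4 = 2.09×10^-20 J

For an infinite well E_n = n²h²/(8mL²), so E_1 = h²/(8mL²) = (6.63×10^-34)²/(8·6.72×10^-29·(7.91×10^-10 m)²) = 1.307×10^-21 J.
Then E_4 = 4²·E_1 = 16·1.307×10^-21 J = 2.09×10^-20 J.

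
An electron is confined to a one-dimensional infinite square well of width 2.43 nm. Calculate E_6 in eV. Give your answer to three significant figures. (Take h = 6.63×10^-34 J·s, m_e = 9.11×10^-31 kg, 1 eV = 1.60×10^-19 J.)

For an infinite well E_n = n²h²/(8m_eL²), so E_1 = h²/(8m_eL²) = (6.63×10^-34)²/(8·9.11×10^-31·(2.43×10^-9 m)²) = 1.021×10^-20 J.
Then E_6 = 6²·E_1 = 36·1.021×10^-20 J = 3.676×10^-19 J.
Converting, E_6 = 3.676×10^-19 J / (1.60×10^-19 J/eV) = 2.30 eV.

E_6 = 2.30 eV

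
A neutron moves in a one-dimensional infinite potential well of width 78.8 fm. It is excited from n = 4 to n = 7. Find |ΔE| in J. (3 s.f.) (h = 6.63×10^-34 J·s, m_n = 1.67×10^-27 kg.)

|ΔE| = 1.75×10^-13 J

E_1 = h²/(8m_nL²) = 5.299×10^-15 J.
|ΔE| = |4² − 7²|·E_1 = 33·5.299×10^-15 J = 1.75×10^-13 J.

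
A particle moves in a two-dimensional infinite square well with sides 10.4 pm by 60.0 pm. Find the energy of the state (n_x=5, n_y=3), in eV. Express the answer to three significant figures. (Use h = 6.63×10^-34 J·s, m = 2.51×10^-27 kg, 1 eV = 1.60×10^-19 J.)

For a 2D rectangular well E = (h²/8m)·Σ n_i²/L_i² = (6.63×10^-34)²/(8·2.51×10^-27) · [5²/(10.4 pm)² + 3²/(60.0 pm)²].
Evaluating gives E = 5.115×10^-18 J = 32.0 eV.

E = 32.0 eV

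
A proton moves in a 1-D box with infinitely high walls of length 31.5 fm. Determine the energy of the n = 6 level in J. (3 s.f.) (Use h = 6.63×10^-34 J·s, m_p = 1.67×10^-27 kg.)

For an infinite well E_n = n²h²/(8m_pL²), so E_1 = h²/(8m_pL²) = (6.63×10^-34)²/(8·1.67×10^-27·(3.15×10^-14 m)²) = 3.316×10^-14 J.
Then E_6 = 6²·E_1 = 36·3.316×10^-14 J = 1.19×10^-12 J.

E_6 = 1.19×10^-12 J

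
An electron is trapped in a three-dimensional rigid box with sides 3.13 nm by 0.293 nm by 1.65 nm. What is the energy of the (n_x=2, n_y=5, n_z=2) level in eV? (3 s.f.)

E = 110 eV

For a 3D rectangular well E = (h²/8m_e)·Σ n_i²/L_i² = (6.626×10^-34)²/(8·9.109×10^-31) · [2²/(3.13 nm)² + 5²/(0.293 nm)² + 2²/(1.65 nm)²].
Evaluating gives E = 1.766×10^-17 J = 110 eV.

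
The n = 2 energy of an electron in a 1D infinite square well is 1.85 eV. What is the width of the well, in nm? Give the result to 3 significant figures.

From E_n = n²h²/(8m_eL²), L = n·h/√(8m_eE_n).
E_2 = 1.85 eV = 2.964×10^-19 J, so L = 2·6.626×10^-34/√(8·9.109×10^-31·2.964×10^-19) = 9.02×10^-10 m = 0.902 nm.

L = 0.902 nm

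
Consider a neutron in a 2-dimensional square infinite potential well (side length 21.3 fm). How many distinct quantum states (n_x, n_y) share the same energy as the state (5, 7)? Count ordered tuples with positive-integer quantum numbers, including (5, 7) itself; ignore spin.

The level has n_x² + n_y² = 74. The ordered positive-integer solutions are (5, 7), (7, 5).
That gives 2 states.

degeneracy = 2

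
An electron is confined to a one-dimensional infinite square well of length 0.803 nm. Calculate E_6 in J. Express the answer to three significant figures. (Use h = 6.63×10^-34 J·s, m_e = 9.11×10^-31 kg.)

E_6 = 3.37×10^-18 J

For an infinite well E_n = n²h²/(8m_eL²), so E_1 = h²/(8m_eL²) = (6.63×10^-34)²/(8·9.11×10^-31·(8.03×10^-10 m)²) = 9.354×10^-20 J.
Then E_6 = 6²·E_1 = 36·9.354×10^-20 J = 3.37×10^-18 J.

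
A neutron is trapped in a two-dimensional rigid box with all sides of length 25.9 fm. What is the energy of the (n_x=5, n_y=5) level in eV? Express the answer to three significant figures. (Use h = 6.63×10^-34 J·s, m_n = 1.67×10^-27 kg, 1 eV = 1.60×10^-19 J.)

E = 1.53×10^7 eV

For a 2D rectangular well E = (h²/8m_n)·Σ n_i²/L_i² = (6.63×10^-34)²/(8·1.67×10^-27) · [5²/(25.9 fm)² + 5²/(25.9 fm)²].
Evaluating gives E = 2.452×10^-12 J = 1.53×10^7 eV.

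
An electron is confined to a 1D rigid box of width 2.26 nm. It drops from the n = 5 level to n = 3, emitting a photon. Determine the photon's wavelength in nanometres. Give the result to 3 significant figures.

λ = 1.05×10^3 nm

E_1 = h²/(8m_eL²) = 1.180×10^-20 J, so ΔE = (5² − 3²)E_1 = 1.888×10^-19 J.
λ = hc/ΔE = (6.626×10^-34·2.998×10^8)/1.888×10^-19 = 1.05×10^-6 m = 1.05×10^3 nm.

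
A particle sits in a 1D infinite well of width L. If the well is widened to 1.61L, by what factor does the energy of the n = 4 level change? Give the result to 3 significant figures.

E_n ∝ 1/L², so the energy scales by 1/1.61² = 0.386.

0.386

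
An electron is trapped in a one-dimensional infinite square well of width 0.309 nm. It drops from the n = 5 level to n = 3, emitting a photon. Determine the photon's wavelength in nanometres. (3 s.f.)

λ = 19.7 nm

E_1 = h²/(8m_eL²) = 6.310×10^-19 J, so ΔE = (5² − 3²)E_1 = 1.010×10^-17 J.
λ = hc/ΔE = (6.626×10^-34·2.998×10^8)/1.010×10^-17 = 1.97×10^-8 m = 19.7 nm.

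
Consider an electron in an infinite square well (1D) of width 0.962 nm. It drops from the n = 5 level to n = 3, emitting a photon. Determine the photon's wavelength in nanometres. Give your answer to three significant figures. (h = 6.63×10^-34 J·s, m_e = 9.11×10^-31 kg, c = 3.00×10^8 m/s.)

λ = 191 nm

E_1 = h²/(8m_eL²) = 6.517×10^-20 J, so ΔE = (5² − 3²)E_1 = 1.043×10^-18 J.
λ = hc/ΔE = (6.63×10^-34·3.00×10^8)/1.043×10^-18 = 1.91×10^-7 m = 191 nm.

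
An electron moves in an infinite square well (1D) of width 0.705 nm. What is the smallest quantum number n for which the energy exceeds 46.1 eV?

E_1 = h²/(8m_eL²) = 1.212×10^-19 J = 0.7566 eV.
Need n² > 46.1/0.7566 = 60.93, i.e. n > 7.806.
The smallest integer satisfying this is n = 8.

n = 8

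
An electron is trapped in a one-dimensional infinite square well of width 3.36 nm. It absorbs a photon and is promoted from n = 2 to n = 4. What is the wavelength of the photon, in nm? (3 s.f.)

λ = 3.10×10^3 nm

E_1 = h²/(8m_eL²) = 5.337×10^-21 J, so ΔE = (4² − 2²)E_1 = 6.404×10^-20 J.
λ = hc/ΔE = (6.626×10^-34·2.998×10^8)/6.404×10^-20 = 3.10×10^-6 m = 3.10×10^3 nm.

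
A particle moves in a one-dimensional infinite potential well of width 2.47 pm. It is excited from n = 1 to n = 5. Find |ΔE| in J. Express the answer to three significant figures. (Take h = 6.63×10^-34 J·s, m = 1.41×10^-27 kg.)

|ΔE| = 1.53×10^-16 J

E_1 = h²/(8mL²) = 6.387×10^-18 J.
|ΔE| = |1² − 5²|·E_1 = 24·6.387×10^-18 J = 1.53×10^-16 J.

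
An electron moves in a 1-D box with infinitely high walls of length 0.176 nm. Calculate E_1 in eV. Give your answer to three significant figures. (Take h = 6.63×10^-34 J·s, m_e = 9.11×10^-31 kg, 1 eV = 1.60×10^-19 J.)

For an infinite well E_n = n²h²/(8m_eL²), so E_1 = h²/(8m_eL²) = (6.63×10^-34)²/(8·9.11×10^-31·(1.76×10^-10 m)²) = 1.947×10^-18 J.
Converting, E_1 = 1.947×10^-18 J / (1.60×10^-19 J/eV) = 12.2 eV.

E_1 = 12.2 eV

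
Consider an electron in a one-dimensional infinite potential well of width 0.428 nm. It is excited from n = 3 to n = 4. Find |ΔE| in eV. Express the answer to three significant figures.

E_1 = h²/(8m_eL²) = 3.289×10^-19 J.
|ΔE| = |3² − 4²|·E_1 = 7·3.289×10^-19 J = 2.302×10^-18 J = 14.4 eV.

|ΔE| = 14.4 eV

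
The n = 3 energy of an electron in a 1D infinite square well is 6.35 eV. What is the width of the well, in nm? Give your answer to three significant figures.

From E_n = n²h²/(8m_eL²), L = n·h/√(8m_eE_n).
E_3 = 6.35 eV = 1.017×10^-18 J, so L = 3·6.626×10^-34/√(8·9.109×10^-31·1.017×10^-18) = 7.30×10^-10 m = 0.730 nm.

L = 0.730 nm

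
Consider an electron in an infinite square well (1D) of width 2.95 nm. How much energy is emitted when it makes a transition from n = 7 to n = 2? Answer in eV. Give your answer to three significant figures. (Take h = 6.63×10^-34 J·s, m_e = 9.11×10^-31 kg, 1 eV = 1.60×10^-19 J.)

E_1 = h²/(8m_eL²) = 6.931×10^-21 J.
|ΔE| = |7² − 2²|·E_1 = 45·6.931×10^-21 J = 3.119×10^-19 J = 1.95 eV.

|ΔE| = 1.95 eV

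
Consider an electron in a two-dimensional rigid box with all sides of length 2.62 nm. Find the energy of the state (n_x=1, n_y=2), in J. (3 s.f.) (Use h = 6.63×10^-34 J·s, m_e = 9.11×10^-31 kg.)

E = 4.39×10^-20 J

For a 2D rectangular well E = (h²/8m_e)·Σ n_i²/L_i² = (6.63×10^-34)²/(8·9.11×10^-31) · [1²/(2.62 nm)² + 2²/(2.62 nm)²].
Evaluating gives E = 4.39×10^-20 J.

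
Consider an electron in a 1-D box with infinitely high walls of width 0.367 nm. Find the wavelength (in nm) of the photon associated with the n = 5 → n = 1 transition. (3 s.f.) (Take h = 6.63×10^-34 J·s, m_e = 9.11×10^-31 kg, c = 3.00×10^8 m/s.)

λ = 18.5 nm

E_1 = h²/(8m_eL²) = 4.478×10^-19 J, so ΔE = (5² − 1²)E_1 = 1.075×10^-17 J.
λ = hc/ΔE = (6.63×10^-34·3.00×10^8)/1.075×10^-17 = 1.85×10^-8 m = 18.5 nm.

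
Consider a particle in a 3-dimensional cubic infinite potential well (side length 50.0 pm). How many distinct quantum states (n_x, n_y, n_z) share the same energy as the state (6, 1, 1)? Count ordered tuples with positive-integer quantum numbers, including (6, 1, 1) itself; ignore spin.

The level has n_x² + n_y² + n_z² = 38. The ordered positive-integer solutions are (1, 1, 6), (1, 6, 1), (2, 3, 5), (2, 5, 3), (3, 2, 5), (3, 5, 2), (5, 2, 3), (5, 3, 2), (6, 1, 1).
That gives 9 states.

degeneracy = 9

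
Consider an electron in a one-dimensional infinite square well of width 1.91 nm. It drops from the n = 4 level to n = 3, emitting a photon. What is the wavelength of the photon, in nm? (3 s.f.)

E_1 = h²/(8m_eL²) = 1.651×10^-20 J, so ΔE = (4² − 3²)E_1 = 1.156×10^-19 J.
λ = hc/ΔE = (6.626×10^-34·2.998×10^8)/1.156×10^-19 = 1.72×10^-6 m = 1.72×10^3 nm.

λ = 1.72×10^3 nm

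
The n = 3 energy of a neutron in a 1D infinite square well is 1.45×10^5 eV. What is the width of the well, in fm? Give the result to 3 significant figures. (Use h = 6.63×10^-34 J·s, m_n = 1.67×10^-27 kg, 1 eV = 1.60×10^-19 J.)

From E_n = n²h²/(8m_nL²), L = n·h/√(8m_nE_n).
E_3 = 1.45×10^5 eV = 2.320×10^-14 J, so L = 3·6.63×10^-34/√(8·1.67×10^-27·2.320×10^-14) = 1.13×10^-13 m = 113 fm.

L = 113 fm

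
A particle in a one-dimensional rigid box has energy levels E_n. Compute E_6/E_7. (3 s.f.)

0.735

E_n ∝ n², so E_6/E_7 = 6²/7² = 36/49 = 0.735.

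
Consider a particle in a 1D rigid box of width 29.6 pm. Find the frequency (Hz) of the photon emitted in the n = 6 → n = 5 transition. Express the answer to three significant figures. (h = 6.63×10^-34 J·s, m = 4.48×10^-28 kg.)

f = 2.32×10^15 Hz

E_1 = h²/(8mL²) = 1.400×10^-19 J and ΔE = (6² − 5²)E_1 = 1.540×10^-18 J.
f = ΔE/h = 1.540×10^-18/6.63×10^-34 = 2.32×10^15 Hz.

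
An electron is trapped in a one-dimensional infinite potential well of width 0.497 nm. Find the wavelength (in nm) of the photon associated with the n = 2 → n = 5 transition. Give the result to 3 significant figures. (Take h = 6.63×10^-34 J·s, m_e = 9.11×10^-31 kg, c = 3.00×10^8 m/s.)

E_1 = h²/(8m_eL²) = 2.442×10^-19 J, so ΔE = (5² − 2²)E_1 = 5.128×10^-18 J.
λ = hc/ΔE = (6.63×10^-34·3.00×10^8)/5.128×10^-18 = 3.88×10^-8 m = 38.8 nm.

λ = 38.8 nm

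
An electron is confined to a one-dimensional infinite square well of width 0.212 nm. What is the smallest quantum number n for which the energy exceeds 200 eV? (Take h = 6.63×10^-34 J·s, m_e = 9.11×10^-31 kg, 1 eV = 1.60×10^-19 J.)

n = 5

E_1 = h²/(8m_eL²) = 1.342×10^-18 J = 8.388 eV.
Need n² > 200/8.388 = 23.84, i.e. n > 4.883.
The smallest integer satisfying this is n = 5.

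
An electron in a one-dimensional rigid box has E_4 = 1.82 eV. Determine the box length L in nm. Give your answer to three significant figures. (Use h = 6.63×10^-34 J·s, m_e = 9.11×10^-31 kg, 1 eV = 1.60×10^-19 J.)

From E_n = n²h²/(8m_eL²), L = n·h/√(8m_eE_n).
E_4 = 1.82 eV = 2.912×10^-19 J, so L = 4·6.63×10^-34/√(8·9.11×10^-31·2.912×10^-19) = 1.82×10^-9 m = 1.82 nm.

L = 1.82 nm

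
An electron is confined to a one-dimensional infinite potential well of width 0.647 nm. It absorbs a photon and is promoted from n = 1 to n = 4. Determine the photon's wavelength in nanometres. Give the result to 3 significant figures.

E_1 = h²/(8m_eL²) = 1.439×10^-19 J, so ΔE = (4² − 1²)E_1 = 2.159×10^-18 J.
λ = hc/ΔE = (6.626×10^-34·2.998×10^8)/2.159×10^-18 = 9.20×10^-8 m = 92.0 nm.

λ = 92.0 nm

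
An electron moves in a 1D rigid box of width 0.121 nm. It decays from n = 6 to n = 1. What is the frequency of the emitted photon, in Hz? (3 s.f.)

E_1 = h²/(8m_eL²) = 4.115×10^-18 J and ΔE = (6² − 1²)E_1 = 1.440×10^-16 J.
f = ΔE/h = 1.440×10^-16/6.626×10^-34 = 2.17×10^17 Hz.

f = 2.17×10^17 Hz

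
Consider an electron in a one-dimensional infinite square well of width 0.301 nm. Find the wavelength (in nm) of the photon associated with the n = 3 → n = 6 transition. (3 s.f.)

λ = 11.1 nm

E_1 = h²/(8m_eL²) = 6.650×10^-19 J, so ΔE = (6² − 3²)E_1 = 1.796×10^-17 J.
λ = hc/ΔE = (6.626×10^-34·2.998×10^8)/1.796×10^-17 = 1.11×10^-8 m = 11.1 nm.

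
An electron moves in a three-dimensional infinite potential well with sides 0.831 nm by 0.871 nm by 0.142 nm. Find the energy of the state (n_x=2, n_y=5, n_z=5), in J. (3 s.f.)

E = 7.70×10^-17 J

For a 3D rectangular well E = (h²/8m_e)·Σ n_i²/L_i² = (6.626×10^-34)²/(8·9.109×10^-31) · [2²/(0.831 nm)² + 5²/(0.871 nm)² + 5²/(0.142 nm)²].
Evaluating gives E = 7.70×10^-17 J.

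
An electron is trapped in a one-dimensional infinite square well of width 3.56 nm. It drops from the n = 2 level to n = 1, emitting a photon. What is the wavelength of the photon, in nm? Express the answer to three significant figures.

E_1 = h²/(8m_eL²) = 4.754×10^-21 J, so ΔE = (2² − 1²)E_1 = 1.426×10^-20 J.
λ = hc/ΔE = (6.626×10^-34·2.998×10^8)/1.426×10^-20 = 1.39×10^-5 m = 1.39×10^4 nm.

λ = 1.39×10^4 nm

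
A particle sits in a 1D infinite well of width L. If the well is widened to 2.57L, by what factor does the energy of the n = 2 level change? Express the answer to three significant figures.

0.151

E_n ∝ 1/L², so the energy scales by 1/2.57² = 0.151.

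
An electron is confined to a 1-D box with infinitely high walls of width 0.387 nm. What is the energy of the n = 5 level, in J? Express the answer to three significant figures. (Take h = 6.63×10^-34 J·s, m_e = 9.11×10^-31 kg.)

For an infinite well E_n = n²h²/(8m_eL²), so E_1 = h²/(8m_eL²) = (6.63×10^-34)²/(8·9.11×10^-31·(3.87×10^-10 m)²) = 4.027×10^-19 J.
Then E_5 = 5²·E_1 = 25·4.027×10^-19 J = 1.01×10^-17 J.

E_5 = 1.01×10^-17 J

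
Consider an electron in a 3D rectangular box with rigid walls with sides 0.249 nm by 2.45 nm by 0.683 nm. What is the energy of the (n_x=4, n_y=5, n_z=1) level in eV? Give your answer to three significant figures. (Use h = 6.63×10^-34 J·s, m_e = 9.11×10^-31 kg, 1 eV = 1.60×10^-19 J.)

For a 3D rectangular well E = (h²/8m_e)·Σ n_i²/L_i² = (6.63×10^-34)²/(8·9.11×10^-31) · [4²/(0.249 nm)² + 5²/(2.45 nm)² + 1²/(0.683 nm)²].
Evaluating gives E = 1.595×10^-17 J = 99.7 eV.

E = 99.7 eV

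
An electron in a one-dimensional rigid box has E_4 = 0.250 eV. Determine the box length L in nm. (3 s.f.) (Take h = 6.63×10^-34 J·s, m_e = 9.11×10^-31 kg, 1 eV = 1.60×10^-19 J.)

From E_n = n²h²/(8m_eL²), L = n·h/√(8m_eE_n).
E_4 = 0.250 eV = 4.000×10^-20 J, so L = 4·6.63×10^-34/√(8·9.11×10^-31·4.000×10^-20) = 4.91×10^-9 m = 4.91 nm.

L = 4.91 nm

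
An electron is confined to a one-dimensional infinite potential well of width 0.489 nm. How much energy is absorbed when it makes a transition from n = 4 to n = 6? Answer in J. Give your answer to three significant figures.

E_1 = h²/(8m_eL²) = 2.520×10^-19 J.
|ΔE| = |4² − 6²|·E_1 = 20·2.520×10^-19 J = 5.04×10^-18 J.

|ΔE| = 5.04×10^-18 J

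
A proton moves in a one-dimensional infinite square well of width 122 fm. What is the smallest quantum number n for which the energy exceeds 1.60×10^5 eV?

E_1 = h²/(8m_pL²) = 2.204×10^-15 J = 1.376×10^4 eV.
Need n² > 1.60×10^5/1.376×10^4 = 11.63, i.e. n > 3.410.
The smallest integer satisfying this is n = 4.

n = 4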